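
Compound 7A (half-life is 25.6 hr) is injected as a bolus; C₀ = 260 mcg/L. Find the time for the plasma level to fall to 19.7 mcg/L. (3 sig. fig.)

95.3 hours

k = ln 2 / 25.6 = 0.02708 hr⁻¹
C(t) = C₀ e^(−kt)  ⇒  t = ln(C₀/C) / k
t = ln(260/19.7) / 0.02708 = 2.580 / 0.02708 ≈ 95.3 hours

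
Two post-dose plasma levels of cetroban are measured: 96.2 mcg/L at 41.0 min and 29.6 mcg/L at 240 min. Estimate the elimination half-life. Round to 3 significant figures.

117 minutes

k = ln(C₁/C₂) / (t₂ − t₁) = ln(96.2/29.6) / (240 − 41.0)
  = 1.179 / 199.0 = 0.005923 min⁻¹
t½ = ln 2 / k = ln 2 / 0.005923 ≈ 117 minutes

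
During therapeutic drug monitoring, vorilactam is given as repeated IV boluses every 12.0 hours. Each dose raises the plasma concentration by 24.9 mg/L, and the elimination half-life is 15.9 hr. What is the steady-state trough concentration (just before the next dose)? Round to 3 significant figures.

k = ln 2 / 15.9 = 0.04359 hr⁻¹
Fraction remaining after one interval: e^(−kτ) = e^(−0.04359 × 12.0) = 0.5927
R = 1 / (1 − 0.5927) = 2.455
Css,max = 24.9 × 2.455 = 61.13 mg/L
Css,min = Css,max × e^(−kτ) = 61.13 × 0.5927 ≈ 36.2 mg/L

36.2 mg/L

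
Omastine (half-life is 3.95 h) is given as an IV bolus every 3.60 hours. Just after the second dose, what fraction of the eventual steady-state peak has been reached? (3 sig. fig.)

k = ln 2 / 3.95 = 0.1755 h⁻¹
f_n = 1 − e^(−nkτ) = 1 − e^(−2 × 0.1755 × 3.60) = 1 − e^(−1.263) = 1 − 0.2827 ≈ 0.717

0.717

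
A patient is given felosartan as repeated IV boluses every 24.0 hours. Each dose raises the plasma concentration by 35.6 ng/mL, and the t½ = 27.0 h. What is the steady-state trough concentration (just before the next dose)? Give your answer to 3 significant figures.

41.8 ng/mL

k = ln 2 / 27.0 = 0.02567 h⁻¹
Fraction remaining after one interval: e^(−kτ) = e^(−0.02567 × 24.0) = 0.5400
R = 1 / (1 − 0.5400) = 2.174
Css,max = 35.6 × 2.174 = 77.40 ng/mL
Css,min = Css,max × e^(−kτ) = 77.40 × 0.5400 ≈ 41.8 ng/mL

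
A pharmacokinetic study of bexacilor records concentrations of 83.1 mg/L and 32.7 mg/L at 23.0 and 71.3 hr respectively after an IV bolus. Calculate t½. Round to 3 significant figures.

35.9 hours

k = ln(C₁/C₂) / (t₂ − t₁) = ln(83.1/32.7) / (71.3 − 23.0)
  = 0.9327 / 48.30 = 0.01931 hr⁻¹
t½ = ln 2 / k = ln 2 / 0.01931 ≈ 35.9 hours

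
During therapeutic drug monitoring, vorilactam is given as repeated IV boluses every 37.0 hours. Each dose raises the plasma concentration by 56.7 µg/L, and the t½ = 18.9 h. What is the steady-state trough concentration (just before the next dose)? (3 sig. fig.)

19.7 µg/L

k = ln 2 / 18.9 = 0.03667 h⁻¹
Fraction remaining after one interval: e^(−kτ) = e^(−0.03667 × 37.0) = 0.2574
R = 1 / (1 − 0.2574) = 1.347
Css,max = 56.7 × 1.347 = 76.36 µg/L
Css,min = Css,max × e^(−kτ) = 76.36 × 0.2574 ≈ 19.7 µg/L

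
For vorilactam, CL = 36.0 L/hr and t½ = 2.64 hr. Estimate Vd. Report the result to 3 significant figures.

k = ln 2 / t½ = ln 2 / 2.64 = 0.2626 hr⁻¹
V = CL / k = 36.0 / 0.2626 ≈ 137 L

137 L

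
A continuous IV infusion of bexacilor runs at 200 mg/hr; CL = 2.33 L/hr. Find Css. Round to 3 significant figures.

85.8 mg/L

Css = infusion rate / CL = 200 / 2.33 ≈ 85.8 mg/L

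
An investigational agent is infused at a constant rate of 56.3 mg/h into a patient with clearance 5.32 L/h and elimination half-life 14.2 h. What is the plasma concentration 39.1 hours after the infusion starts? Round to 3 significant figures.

Css = rate / CL = 56.3 / 5.32 = 10.58 mg/L
k = ln 2 / 14.2 = 0.04881 h⁻¹
C(t) = Css (1 − e^(−kt)) = 10.58 × (1 − e^(−1.909)) = 10.58 × 0.8517 ≈ 9.01 mg/L

9.01 mg/L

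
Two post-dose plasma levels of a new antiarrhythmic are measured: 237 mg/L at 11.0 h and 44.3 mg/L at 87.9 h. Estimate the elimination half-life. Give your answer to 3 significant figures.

31.8 hours

k = ln(C₁/C₂) / (t₂ − t₁) = ln(237/44.3) / (87.9 − 11.0)
  = 1.677 / 76.90 = 0.02181 h⁻¹
t½ = ln 2 / k = ln 2 / 0.02181 ≈ 31.8 hours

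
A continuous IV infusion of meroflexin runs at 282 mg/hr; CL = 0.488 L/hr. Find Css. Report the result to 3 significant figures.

Css = infusion rate / CL = 282 / 0.488 ≈ 578 mg/L

578 mg/L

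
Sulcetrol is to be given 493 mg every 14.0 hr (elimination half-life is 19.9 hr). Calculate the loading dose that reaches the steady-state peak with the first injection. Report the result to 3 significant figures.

k = ln 2 / 19.9 = 0.03483 hr⁻¹
Accumulation ratio R = 1 / (1 − e^(−kτ)) = 1 / (1 − e^(−0.03483×14.0)) = 1 / (1 − 0.6141) = 2.591
Loading dose = maintenance dose × R = 493 × 2.591 ≈ 1280 mg

1280 mg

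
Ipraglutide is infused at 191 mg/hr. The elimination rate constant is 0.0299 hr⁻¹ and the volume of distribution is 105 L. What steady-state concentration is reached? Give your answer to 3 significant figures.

CL = k · V = 0.0299 × 105 = 3.139 L/hr
Css = rate / CL = 191 / 3.139 ≈ 60.8 µg/mL

60.8 µg/mL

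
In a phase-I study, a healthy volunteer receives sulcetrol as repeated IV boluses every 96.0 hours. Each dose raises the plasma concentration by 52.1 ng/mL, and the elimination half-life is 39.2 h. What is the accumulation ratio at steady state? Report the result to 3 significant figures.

1.22

k = ln 2 / 39.2 = 0.01768 h⁻¹
Fraction remaining after one interval: e^(−kτ) = e^(−0.01768 × 96.0) = 0.1831
R = 1 / (1 − 0.1831) = 1 / 0.8169 ≈ 1.22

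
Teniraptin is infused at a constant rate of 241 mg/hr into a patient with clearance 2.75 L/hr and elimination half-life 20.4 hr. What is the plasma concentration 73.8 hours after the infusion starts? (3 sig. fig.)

80.5 µg/mL

Css = rate / CL = 241 / 2.75 = 87.64 µg/mL
k = ln 2 / 20.4 = 0.03398 hr⁻¹
C(t) = Css (1 − e^(−kt)) = 87.64 × (1 − e^(−2.508)) = 87.64 × 0.9185 ≈ 80.5 µg/mL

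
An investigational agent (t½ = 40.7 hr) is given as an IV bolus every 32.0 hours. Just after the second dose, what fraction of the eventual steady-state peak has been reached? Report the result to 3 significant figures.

0.664

k = ln 2 / 40.7 = 0.01703 hr⁻¹
f_n = 1 − e^(−nkτ) = 1 − e^(−2 × 0.01703 × 32.0) = 1 − e^(−1.090) = 1 − 0.3362 ≈ 0.664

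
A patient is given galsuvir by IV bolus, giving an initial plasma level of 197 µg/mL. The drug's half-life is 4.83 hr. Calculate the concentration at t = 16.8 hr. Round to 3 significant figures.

17.7 µg/mL

k = ln 2 / 4.83 = 0.1435 hr⁻¹
16.8 hr is 3.478 half-lives, so C = 197 × (1/2)^3.478 = 197 × 0.08973 ≈ 17.7 µg/mL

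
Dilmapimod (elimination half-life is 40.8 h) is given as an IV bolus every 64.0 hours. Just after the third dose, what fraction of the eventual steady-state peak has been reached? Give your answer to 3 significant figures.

k = ln 2 / 40.8 = 0.01699 h⁻¹
f_n = 1 − e^(−nkτ) = 1 − e^(−3 × 0.01699 × 64.0) = 1 − e^(−3.262) = 1 − 0.03832 ≈ 0.962

0.962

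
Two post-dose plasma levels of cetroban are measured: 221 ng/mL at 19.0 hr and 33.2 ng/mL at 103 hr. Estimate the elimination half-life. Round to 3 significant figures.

30.7 hours

k = ln(C₁/C₂) / (t₂ − t₁) = ln(221/33.2) / (103 − 19.0)
  = 1.896 / 84.00 = 0.02257 hr⁻¹
t½ = ln 2 / k = ln 2 / 0.02257 ≈ 30.7 hours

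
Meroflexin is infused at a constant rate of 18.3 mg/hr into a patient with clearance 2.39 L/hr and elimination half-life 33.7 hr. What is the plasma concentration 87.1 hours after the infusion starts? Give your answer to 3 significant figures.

6.38 µg/mL

Css = rate / CL = 18.3 / 2.39 = 7.657 µg/mL
k = ln 2 / 33.7 = 0.02057 hr⁻¹
C(t) = Css (1 − e^(−kt)) = 7.657 × (1 − e^(−1.791)) = 7.657 × 0.8333 ≈ 6.38 µg/mL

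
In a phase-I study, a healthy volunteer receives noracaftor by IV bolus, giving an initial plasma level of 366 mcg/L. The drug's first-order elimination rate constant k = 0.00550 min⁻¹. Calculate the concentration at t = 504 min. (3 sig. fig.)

22.9 mcg/L

C(t) = C₀ e^(−kt) = 366 × e^(−0.005500 × 504) = 366 × e^(−2.772) = 366 × 0.06254 ≈ 22.9 mcg/L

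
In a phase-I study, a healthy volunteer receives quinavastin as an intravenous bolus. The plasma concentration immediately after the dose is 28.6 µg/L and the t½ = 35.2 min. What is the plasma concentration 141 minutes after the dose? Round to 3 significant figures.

k = ln 2 / 35.2 = 0.01969 min⁻¹
141 min is 4.006 half-lives, so C = 28.6 × (1/2)^4.006 = 28.6 × 0.06225 ≈ 1.78 µg/L

1.78 µg/L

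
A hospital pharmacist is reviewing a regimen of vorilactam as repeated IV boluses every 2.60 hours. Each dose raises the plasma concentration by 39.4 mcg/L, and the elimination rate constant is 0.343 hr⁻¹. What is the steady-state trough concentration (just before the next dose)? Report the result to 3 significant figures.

27.4 mcg/L

Fraction remaining after one interval: e^(−kτ) = e^(−0.3430 × 2.60) = 0.4099
R = 1 / (1 − 0.4099) = 1.695
Css,max = 39.4 × 1.695 = 66.77 mcg/L
Css,min = Css,max × e^(−kτ) = 66.77 × 0.4099 ≈ 27.4 mcg/L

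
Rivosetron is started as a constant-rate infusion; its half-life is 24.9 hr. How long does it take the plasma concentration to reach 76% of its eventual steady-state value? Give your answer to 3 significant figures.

k = ln 2 / 24.9 = 0.02784 hr⁻¹
f = 1 − e^(−kt)  ⇒  t = −ln(1 − f) / k
t = −ln(1 − 0.76) / 0.02784 = 1.427 / 0.02784 ≈ 51.3 hours

51.3 hours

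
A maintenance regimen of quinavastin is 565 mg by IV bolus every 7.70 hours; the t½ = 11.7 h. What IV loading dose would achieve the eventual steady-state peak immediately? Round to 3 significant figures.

k = ln 2 / 11.7 = 0.05924 h⁻¹
Accumulation ratio R = 1 / (1 − e^(−kτ)) = 1 / (1 − e^(−0.05924×7.70)) = 1 / (1 − 0.6337) = 2.730
Loading dose = maintenance dose × R = 565 × 2.730 ≈ 1540 mg

1540 mg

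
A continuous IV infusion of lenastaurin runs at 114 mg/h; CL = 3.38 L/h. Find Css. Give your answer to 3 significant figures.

33.7 µg/mL

Css = infusion rate / CL = 114 / 3.38 ≈ 33.7 µg/mL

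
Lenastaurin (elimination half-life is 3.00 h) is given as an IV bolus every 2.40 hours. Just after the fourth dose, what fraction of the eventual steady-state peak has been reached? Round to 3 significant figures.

0.891

k = ln 2 / 3.00 = 0.2310 h⁻¹
f_n = 1 − e^(−nkτ) = 1 − e^(−4 × 0.2310 × 2.40) = 1 − e^(−2.218) = 1 − 0.1088 ≈ 0.891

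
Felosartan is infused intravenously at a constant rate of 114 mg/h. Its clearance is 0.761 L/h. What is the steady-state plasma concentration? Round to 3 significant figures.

Css = infusion rate / CL = 114 / 0.761 ≈ 150 mg/L

150 mg/L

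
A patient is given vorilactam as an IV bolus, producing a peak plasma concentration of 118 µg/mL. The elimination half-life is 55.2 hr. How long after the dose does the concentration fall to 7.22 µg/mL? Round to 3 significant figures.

222 hours

k = ln 2 / 55.2 = 0.01256 hr⁻¹
C(t) = C₀ e^(−kt)  ⇒  t = ln(C₀/C) / k
t = ln(118/7.22) / 0.01256 = 2.794 / 0.01256 ≈ 222 hours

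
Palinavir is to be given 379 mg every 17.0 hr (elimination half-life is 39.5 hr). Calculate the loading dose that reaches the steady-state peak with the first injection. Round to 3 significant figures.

1470 mg

k = ln 2 / 39.5 = 0.01755 hr⁻¹
Accumulation ratio R = 1 / (1 − e^(−kτ)) = 1 / (1 − e^(−0.01755×17.0)) = 1 / (1 − 0.7421) = 3.877
Loading dose = maintenance dose × R = 379 × 3.877 ≈ 1470 mg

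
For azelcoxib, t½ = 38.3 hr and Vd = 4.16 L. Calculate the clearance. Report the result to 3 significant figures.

k = ln 2 / t½ = ln 2 / 38.3 = 0.01810 hr⁻¹
CL = k · V = 0.01810 × 4.16 ≈ 0.0753 L/hr

0.0753 L/hr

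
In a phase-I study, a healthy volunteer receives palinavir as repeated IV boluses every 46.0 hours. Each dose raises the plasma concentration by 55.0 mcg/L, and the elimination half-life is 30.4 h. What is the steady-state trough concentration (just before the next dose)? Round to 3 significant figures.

29.7 mcg/L

k = ln 2 / 30.4 = 0.02280 h⁻¹
Fraction remaining after one interval: e^(−kτ) = e^(−0.02280 × 46.0) = 0.3503
R = 1 / (1 − 0.3503) = 1.539
Css,max = 55.0 × 1.539 = 84.66 mcg/L
Css,min = Css,max × e^(−kτ) = 84.66 × 0.3503 ≈ 29.7 mcg/L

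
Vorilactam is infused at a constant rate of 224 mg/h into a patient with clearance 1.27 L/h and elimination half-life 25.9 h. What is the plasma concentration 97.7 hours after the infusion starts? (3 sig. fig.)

163 µg/mL

Css = rate / CL = 224 / 1.27 = 176.4 µg/mL
k = ln 2 / 25.9 = 0.02676 h⁻¹
C(t) = Css (1 − e^(−kt)) = 176.4 × (1 − e^(−2.615)) = 176.4 × 0.9268 ≈ 163 µg/mL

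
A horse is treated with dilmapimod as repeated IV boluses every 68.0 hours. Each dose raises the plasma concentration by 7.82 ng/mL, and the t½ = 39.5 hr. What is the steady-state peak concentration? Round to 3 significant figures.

11.2 ng/mL

k = ln 2 / 39.5 = 0.01755 hr⁻¹
Fraction remaining after one interval: e^(−kτ) = e^(−0.01755 × 68.0) = 0.3032
R = 1 / (1 − 0.3032) = 1.435
Css,max = 7.82 × 1.435 ≈ 11.2 ng/mL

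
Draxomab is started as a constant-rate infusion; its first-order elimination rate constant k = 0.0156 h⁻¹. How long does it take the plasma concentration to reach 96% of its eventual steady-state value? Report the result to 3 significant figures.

206 hours

f = 1 − e^(−kt)  ⇒  t = −ln(1 − f) / k
t = −ln(1 − 0.96) / 0.01560 = 3.219 / 0.01560 ≈ 206 hours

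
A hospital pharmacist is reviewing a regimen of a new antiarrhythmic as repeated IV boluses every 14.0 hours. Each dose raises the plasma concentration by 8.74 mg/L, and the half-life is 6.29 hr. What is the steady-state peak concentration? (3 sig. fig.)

k = ln 2 / 6.29 = 0.1102 hr⁻¹
Fraction remaining after one interval: e^(−kτ) = e^(−0.1102 × 14.0) = 0.2138
R = 1 / (1 − 0.2138) = 1.272
Css,max = 8.74 × 1.272 ≈ 11.1 mg/L

11.1 mg/L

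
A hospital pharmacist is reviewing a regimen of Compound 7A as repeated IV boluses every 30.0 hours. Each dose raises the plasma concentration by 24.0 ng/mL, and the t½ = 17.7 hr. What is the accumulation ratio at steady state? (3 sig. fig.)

k = ln 2 / 17.7 = 0.03916 hr⁻¹
Fraction remaining after one interval: e^(−kτ) = e^(−0.03916 × 30.0) = 0.3089
R = 1 / (1 − 0.3089) = 1 / 0.6911 ≈ 1.45

1.45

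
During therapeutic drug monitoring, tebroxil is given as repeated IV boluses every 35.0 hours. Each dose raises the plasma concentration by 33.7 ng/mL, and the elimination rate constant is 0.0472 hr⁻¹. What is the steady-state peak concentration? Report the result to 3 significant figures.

Fraction remaining after one interval: e^(−kτ) = e^(−0.04720 × 35.0) = 0.1917
R = 1 / (1 − 0.1917) = 1.237
Css,max = 33.7 × 1.237 ≈ 41.7 ng/mL

41.7 ng/mL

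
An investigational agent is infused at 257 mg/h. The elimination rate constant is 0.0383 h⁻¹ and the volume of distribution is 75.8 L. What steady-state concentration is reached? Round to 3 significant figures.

88.5 mg/L

CL = k · V = 0.0383 × 75.8 = 2.903 L/h
Css = rate / CL = 257 / 2.903 ≈ 88.5 mg/L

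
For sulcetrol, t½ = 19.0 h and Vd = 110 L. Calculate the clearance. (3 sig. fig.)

k = ln 2 / t½ = ln 2 / 19.0 = 0.03648 h⁻¹
CL = k · V = 0.03648 × 110 ≈ 4.01 L/h

4.01 L/h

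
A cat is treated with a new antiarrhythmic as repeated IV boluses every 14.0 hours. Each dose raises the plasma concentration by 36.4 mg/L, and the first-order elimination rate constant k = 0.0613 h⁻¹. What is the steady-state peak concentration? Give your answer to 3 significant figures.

63.2 mg/L

Fraction remaining after one interval: e^(−kτ) = e^(−0.06130 × 14.0) = 0.4239
R = 1 / (1 − 0.4239) = 1.736
Css,max = 36.4 × 1.736 ≈ 63.2 mg/L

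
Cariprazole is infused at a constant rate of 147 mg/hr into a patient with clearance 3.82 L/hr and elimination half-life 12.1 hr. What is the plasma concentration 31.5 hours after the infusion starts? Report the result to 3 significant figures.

Css = rate / CL = 147 / 3.82 = 38.48 mg/L
k = ln 2 / 12.1 = 0.05728 hr⁻¹
C(t) = Css (1 − e^(−kt)) = 38.48 × (1 − e^(−1.804)) = 38.48 × 0.8354 ≈ 32.1 mg/L

32.1 mg/L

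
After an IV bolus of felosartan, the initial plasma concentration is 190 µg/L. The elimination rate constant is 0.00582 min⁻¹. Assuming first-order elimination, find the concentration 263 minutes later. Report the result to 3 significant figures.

41.1 µg/L

C(t) = C₀ e^(−kt) = 190 × e^(−0.005820 × 263) = 190 × e^(−1.531) = 190 × 0.2164 ≈ 41.1 µg/L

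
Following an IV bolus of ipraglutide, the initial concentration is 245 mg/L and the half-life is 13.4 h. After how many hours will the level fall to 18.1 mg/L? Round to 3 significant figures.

50.4 hours

k = ln 2 / 13.4 = 0.05173 h⁻¹
C(t) = C₀ e^(−kt)  ⇒  t = ln(C₀/C) / k
t = ln(245/18.1) / 0.05173 = 2.605 / 0.05173 ≈ 50.4 hours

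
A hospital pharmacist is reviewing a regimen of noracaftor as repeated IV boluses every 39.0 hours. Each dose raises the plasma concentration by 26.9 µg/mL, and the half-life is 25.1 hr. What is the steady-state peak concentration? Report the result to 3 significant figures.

40.8 µg/mL

k = ln 2 / 25.1 = 0.02762 hr⁻¹
Fraction remaining after one interval: e^(−kτ) = e^(−0.02762 × 39.0) = 0.3406
R = 1 / (1 − 0.3406) = 1.517
Css,max = 26.9 × 1.517 ≈ 40.8 µg/mL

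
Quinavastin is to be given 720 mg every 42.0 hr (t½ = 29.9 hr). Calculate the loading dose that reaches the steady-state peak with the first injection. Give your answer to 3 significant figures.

1160 mg

k = ln 2 / 29.9 = 0.02318 hr⁻¹
Accumulation ratio R = 1 / (1 − e^(−kτ)) = 1 / (1 − e^(−0.02318×42.0)) = 1 / (1 − 0.3777) = 1.607
Loading dose = maintenance dose × R = 720 × 1.607 ≈ 1160 mg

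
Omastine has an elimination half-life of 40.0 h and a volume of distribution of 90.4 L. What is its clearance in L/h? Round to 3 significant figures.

1.57 L/h

k = ln 2 / t½ = ln 2 / 40.0 = 0.01733 h⁻¹
CL = k · V = 0.01733 × 90.4 ≈ 1.57 L/h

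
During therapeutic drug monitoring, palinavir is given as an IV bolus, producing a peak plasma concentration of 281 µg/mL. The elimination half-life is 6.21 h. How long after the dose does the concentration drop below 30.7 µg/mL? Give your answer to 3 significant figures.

19.8 hours

k = ln 2 / 6.21 = 0.1116 h⁻¹
C(t) = C₀ e^(−kt)  ⇒  t = ln(C₀/C) / k
t = ln(281/30.7) / 0.1116 = 2.214 / 0.1116 ≈ 19.8 hours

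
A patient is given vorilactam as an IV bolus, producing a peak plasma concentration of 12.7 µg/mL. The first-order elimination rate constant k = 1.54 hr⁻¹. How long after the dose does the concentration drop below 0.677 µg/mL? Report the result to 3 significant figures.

1.90 hours

C(t) = C₀ e^(−kt)  ⇒  t = ln(C₀/C) / k
t = ln(12.7/0.677) / 1.540 = 2.932 / 1.540 ≈ 1.90 hours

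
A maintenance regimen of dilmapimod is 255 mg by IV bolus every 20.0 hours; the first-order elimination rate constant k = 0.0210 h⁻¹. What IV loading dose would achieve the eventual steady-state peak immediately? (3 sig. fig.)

Accumulation ratio R = 1 / (1 − e^(−kτ)) = 1 / (1 − e^(−0.02100×20.0)) = 1 / (1 − 0.6570) = 2.916
Loading dose = maintenance dose × R = 255 × 2.916 ≈ 744 mg

744 mg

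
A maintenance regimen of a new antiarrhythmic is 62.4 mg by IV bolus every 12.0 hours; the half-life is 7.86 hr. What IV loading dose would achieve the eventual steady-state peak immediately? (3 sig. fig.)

95.6 mg

k = ln 2 / 7.86 = 0.08819 hr⁻¹
Accumulation ratio R = 1 / (1 − e^(−kτ)) = 1 / (1 − e^(−0.08819×12.0)) = 1 / (1 − 0.3471) = 1.532
Loading dose = maintenance dose × R = 62.4 × 1.532 ≈ 95.6 mg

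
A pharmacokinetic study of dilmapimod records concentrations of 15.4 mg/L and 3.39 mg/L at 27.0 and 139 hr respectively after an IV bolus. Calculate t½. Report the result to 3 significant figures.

k = ln(C₁/C₂) / (t₂ − t₁) = ln(15.4/3.39) / (139 − 27.0)
  = 1.514 / 112.0 = 0.01351 hr⁻¹
t½ = ln 2 / k = ln 2 / 0.01351 ≈ 51.3 hours

51.3 hours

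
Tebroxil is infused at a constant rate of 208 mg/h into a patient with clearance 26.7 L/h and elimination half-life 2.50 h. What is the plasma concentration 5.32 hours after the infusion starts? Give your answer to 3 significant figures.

Css = rate / CL = 208 / 26.7 = 7.790 mg/L
k = ln 2 / 2.50 = 0.2773 h⁻¹
C(t) = Css (1 − e^(−kt)) = 7.790 × (1 − e^(−1.475)) = 7.790 × 0.7712 ≈ 6.01 mg/L

6.01 mg/L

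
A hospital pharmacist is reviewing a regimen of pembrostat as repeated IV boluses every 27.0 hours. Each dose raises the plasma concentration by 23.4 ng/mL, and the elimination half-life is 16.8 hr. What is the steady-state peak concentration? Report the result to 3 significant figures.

34.8 ng/mL

k = ln 2 / 16.8 = 0.04126 hr⁻¹
Fraction remaining after one interval: e^(−kτ) = e^(−0.04126 × 27.0) = 0.3282
R = 1 / (1 − 0.3282) = 1.489
Css,max = 23.4 × 1.489 ≈ 34.8 ng/mL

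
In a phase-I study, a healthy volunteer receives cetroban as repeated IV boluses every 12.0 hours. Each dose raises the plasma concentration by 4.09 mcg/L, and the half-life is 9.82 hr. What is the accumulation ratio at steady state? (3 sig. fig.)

k = ln 2 / 9.82 = 0.07059 hr⁻¹
Fraction remaining after one interval: e^(−kτ) = e^(−0.07059 × 12.0) = 0.4287
R = 1 / (1 − 0.4287) = 1 / 0.5713 ≈ 1.75

1.75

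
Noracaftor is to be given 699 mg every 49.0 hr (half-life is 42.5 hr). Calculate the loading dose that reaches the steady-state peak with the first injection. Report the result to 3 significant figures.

k = ln 2 / 42.5 = 0.01631 hr⁻¹
Accumulation ratio R = 1 / (1 − e^(−kτ)) = 1 / (1 − e^(−0.01631×49.0)) = 1 / (1 − 0.4497) = 1.817
Loading dose = maintenance dose × R = 699 × 1.817 ≈ 1270 mg

1270 mg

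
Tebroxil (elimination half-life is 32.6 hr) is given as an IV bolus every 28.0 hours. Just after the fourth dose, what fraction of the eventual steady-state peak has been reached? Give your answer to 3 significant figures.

k = ln 2 / 32.6 = 0.02126 hr⁻¹
f_n = 1 − e^(−nkτ) = 1 − e^(−4 × 0.02126 × 28.0) = 1 − e^(−2.381) = 1 − 0.09242 ≈ 0.908

0.908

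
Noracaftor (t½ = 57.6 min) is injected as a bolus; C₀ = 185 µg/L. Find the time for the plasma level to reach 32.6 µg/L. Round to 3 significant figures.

144 minutes

k = ln 2 / 57.6 = 0.01203 min⁻¹
C(t) = C₀ e^(−kt)  ⇒  t = ln(C₀/C) / k
t = ln(185/32.6) / 0.01203 = 1.736 / 0.01203 ≈ 144 minutes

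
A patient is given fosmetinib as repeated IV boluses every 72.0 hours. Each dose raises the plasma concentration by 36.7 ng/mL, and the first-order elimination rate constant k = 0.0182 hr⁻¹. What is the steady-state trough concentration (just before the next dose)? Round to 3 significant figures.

13.6 ng/mL

Fraction remaining after one interval: e^(−kτ) = e^(−0.01820 × 72.0) = 0.2697
R = 1 / (1 − 0.2697) = 1.369
Css,max = 36.7 × 1.369 = 50.25 ng/mL
Css,min = Css,max × e^(−kτ) = 50.25 × 0.2697 ≈ 13.6 ng/mL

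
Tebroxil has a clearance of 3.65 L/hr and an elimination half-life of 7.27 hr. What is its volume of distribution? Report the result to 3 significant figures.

k = ln 2 / t½ = ln 2 / 7.27 = 0.09534 hr⁻¹
V = CL / k = 3.65 / 0.09534 ≈ 38.3 L

38.3 L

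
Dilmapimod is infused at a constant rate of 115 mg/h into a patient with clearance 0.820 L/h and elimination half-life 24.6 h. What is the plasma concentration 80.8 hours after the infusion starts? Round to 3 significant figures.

Css = rate / CL = 115 / 0.820 = 140.2 mg/L
k = ln 2 / 24.6 = 0.02818 h⁻¹
C(t) = Css (1 − e^(−kt)) = 140.2 × (1 − e^(−2.277)) = 140.2 × 0.8974 ≈ 126 mg/L

126 mg/L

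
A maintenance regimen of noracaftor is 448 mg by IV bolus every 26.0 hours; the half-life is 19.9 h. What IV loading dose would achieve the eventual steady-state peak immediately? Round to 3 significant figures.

k = ln 2 / 19.9 = 0.03483 h⁻¹
Accumulation ratio R = 1 / (1 − e^(−kτ)) = 1 / (1 − e^(−0.03483×26.0)) = 1 / (1 − 0.4043) = 1.679
Loading dose = maintenance dose × R = 448 × 1.679 ≈ 752 mg

752 mg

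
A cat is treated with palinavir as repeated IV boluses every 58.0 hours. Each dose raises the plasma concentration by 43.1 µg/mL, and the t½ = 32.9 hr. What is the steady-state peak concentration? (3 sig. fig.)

k = ln 2 / 32.9 = 0.02107 hr⁻¹
Fraction remaining after one interval: e^(−kτ) = e^(−0.02107 × 58.0) = 0.2947
R = 1 / (1 − 0.2947) = 1.418
Css,max = 43.1 × 1.418 ≈ 61.1 µg/mL

61.1 µg/mL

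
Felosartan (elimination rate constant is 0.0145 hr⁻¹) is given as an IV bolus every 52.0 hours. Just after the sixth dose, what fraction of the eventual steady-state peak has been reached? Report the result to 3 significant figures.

f_n = 1 − e^(−nkτ) = 1 − e^(−6 × 0.01450 × 52.0) = 1 − e^(−4.524) = 1 − 0.01085 ≈ 0.989

0.989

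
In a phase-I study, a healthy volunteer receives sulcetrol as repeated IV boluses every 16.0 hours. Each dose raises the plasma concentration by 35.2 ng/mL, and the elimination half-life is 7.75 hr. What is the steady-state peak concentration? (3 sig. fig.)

k = ln 2 / 7.75 = 0.08944 hr⁻¹
Fraction remaining after one interval: e^(−kτ) = e^(−0.08944 × 16.0) = 0.2391
R = 1 / (1 − 0.2391) = 1.314
Css,max = 35.2 × 1.314 ≈ 46.3 ng/mL

46.3 ng/mL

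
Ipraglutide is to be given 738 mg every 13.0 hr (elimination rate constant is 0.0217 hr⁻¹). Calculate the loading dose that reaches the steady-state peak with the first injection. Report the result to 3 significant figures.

Accumulation ratio R = 1 / (1 − e^(−kτ)) = 1 / (1 − e^(−0.02170×13.0)) = 1 / (1 − 0.7542) = 4.068
Loading dose = maintenance dose × R = 738 × 4.068 ≈ 3000 mg

3000 mg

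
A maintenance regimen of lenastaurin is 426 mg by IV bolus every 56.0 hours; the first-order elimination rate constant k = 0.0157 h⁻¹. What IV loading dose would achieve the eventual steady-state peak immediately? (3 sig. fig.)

728 mg

Accumulation ratio R = 1 / (1 − e^(−kτ)) = 1 / (1 − e^(−0.01570×56.0)) = 1 / (1 − 0.4151) = 1.710
Loading dose = maintenance dose × R = 426 × 1.710 ≈ 728 mg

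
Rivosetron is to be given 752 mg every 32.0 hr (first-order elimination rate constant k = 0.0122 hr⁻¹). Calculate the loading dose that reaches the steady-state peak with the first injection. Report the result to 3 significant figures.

2330 mg

Accumulation ratio R = 1 / (1 − e^(−kτ)) = 1 / (1 − e^(−0.01220×32.0)) = 1 / (1 − 0.6768) = 3.094
Loading dose = maintenance dose × R = 752 × 3.094 ≈ 2330 mg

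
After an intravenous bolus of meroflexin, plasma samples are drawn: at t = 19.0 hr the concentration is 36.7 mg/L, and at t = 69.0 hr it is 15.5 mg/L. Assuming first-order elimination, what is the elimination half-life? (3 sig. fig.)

40.2 hours

k = ln(C₁/C₂) / (t₂ − t₁) = ln(36.7/15.5) / (69.0 − 19.0)
  = 0.8619 / 50.00 = 0.01724 hr⁻¹
t½ = ln 2 / k = ln 2 / 0.01724 ≈ 40.2 hours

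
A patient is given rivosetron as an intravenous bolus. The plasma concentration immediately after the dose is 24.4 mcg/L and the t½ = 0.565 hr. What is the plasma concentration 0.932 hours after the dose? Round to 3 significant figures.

7.78 mcg/L

k = ln 2 / 0.565 = 1.227 hr⁻¹
C(t) = C₀ e^(−kt) = 24.4 × e^(−1.227 × 0.932) = 24.4 × e^(−1.143) = 24.4 × 0.3187 ≈ 7.78 mcg/L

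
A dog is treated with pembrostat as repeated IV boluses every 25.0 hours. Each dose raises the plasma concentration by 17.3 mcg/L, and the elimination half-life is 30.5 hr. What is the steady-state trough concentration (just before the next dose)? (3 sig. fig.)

22.6 mcg/L

k = ln 2 / 30.5 = 0.02273 hr⁻¹
Fraction remaining after one interval: e^(−kτ) = e^(−0.02273 × 25.0) = 0.5666
R = 1 / (1 − 0.5666) = 2.307
Css,max = 17.3 × 2.307 = 39.91 mcg/L
Css,min = Css,max × e^(−kτ) = 39.91 × 0.5666 ≈ 22.6 mcg/L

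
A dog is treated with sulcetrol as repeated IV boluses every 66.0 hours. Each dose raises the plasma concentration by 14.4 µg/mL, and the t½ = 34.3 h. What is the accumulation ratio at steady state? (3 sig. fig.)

k = ln 2 / 34.3 = 0.02021 h⁻¹
Fraction remaining after one interval: e^(−kτ) = e^(−0.02021 × 66.0) = 0.2635
R = 1 / (1 − 0.2635) = 1 / 0.7365 ≈ 1.36

1.36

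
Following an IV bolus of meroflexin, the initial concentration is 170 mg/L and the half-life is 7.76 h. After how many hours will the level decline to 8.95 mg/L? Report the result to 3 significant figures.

k = ln 2 / 7.76 = 0.08932 h⁻¹
C(t) = C₀ e^(−kt)  ⇒  t = ln(C₀/C) / k
t = ln(170/8.95) / 0.08932 = 2.944 / 0.08932 ≈ 33.0 hours

33.0 hours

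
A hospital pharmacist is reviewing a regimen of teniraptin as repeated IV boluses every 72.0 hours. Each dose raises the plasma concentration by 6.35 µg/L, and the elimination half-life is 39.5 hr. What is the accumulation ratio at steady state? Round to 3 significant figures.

1.39

k = ln 2 / 39.5 = 0.01755 hr⁻¹
Fraction remaining after one interval: e^(−kτ) = e^(−0.01755 × 72.0) = 0.2827
R = 1 / (1 − 0.2827) = 1 / 0.7173 ≈ 1.39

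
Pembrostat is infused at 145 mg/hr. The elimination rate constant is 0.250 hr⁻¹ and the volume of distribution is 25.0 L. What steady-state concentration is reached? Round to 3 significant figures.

CL = k · V = 0.250 × 25.0 = 6.250 L/hr
Css = rate / CL = 145 / 6.250 ≈ 23.2 mg/L

23.2 mg/L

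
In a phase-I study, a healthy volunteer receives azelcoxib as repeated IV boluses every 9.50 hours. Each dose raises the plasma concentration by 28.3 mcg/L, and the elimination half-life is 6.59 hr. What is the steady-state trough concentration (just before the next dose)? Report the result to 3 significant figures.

k = ln 2 / 6.59 = 0.1052 hr⁻¹
Fraction remaining after one interval: e^(−kτ) = e^(−0.1052 × 9.50) = 0.3682
R = 1 / (1 − 0.3682) = 1.583
Css,max = 28.3 × 1.583 = 44.79 mcg/L
Css,min = Css,max × e^(−kτ) = 44.79 × 0.3682 ≈ 16.5 mcg/L

16.5 mcg/L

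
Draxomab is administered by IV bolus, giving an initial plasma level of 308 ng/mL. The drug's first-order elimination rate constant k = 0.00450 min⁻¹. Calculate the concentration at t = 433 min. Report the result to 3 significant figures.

C(t) = C₀ e^(−kt) = 308 × e^(−0.004500 × 433) = 308 × e^(−1.948) = 308 × 0.1425 ≈ 43.9 ng/mL

43.9 ng/mL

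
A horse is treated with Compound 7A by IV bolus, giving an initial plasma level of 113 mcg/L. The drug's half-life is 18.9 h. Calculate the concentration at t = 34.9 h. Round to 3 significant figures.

k = ln 2 / 18.9 = 0.03667 h⁻¹
34.9 h is 1.847 half-lives, so C = 113 × (1/2)^1.847 = 113 × 0.2781 ≈ 31.4 mcg/L

31.4 mcg/L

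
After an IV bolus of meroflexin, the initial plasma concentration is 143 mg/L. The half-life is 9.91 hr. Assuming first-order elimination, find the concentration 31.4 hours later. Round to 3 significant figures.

15.9 mg/L

k = ln 2 / 9.91 = 0.06994 hr⁻¹
C(t) = C₀ e^(−kt) = 143 × e^(−0.06994 × 31.4) = 143 × e^(−2.196) = 143 × 0.1112 ≈ 15.9 mg/L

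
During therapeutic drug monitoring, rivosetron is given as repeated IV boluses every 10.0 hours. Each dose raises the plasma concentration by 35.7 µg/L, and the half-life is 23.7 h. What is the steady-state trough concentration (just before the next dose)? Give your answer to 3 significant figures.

k = ln 2 / 23.7 = 0.02925 h⁻¹
Fraction remaining after one interval: e^(−kτ) = e^(−0.02925 × 10.0) = 0.7464
R = 1 / (1 − 0.7464) = 3.944
Css,max = 35.7 × 3.944 = 140.8 µg/L
Css,min = Css,max × e^(−kτ) = 140.8 × 0.7464 ≈ 105 µg/L

105 µg/L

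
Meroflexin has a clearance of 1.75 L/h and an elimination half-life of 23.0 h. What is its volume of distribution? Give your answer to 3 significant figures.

k = ln 2 / t½ = ln 2 / 23.0 = 0.03014 h⁻¹
V = CL / k = 1.75 / 0.03014 ≈ 58.1 L

58.1 L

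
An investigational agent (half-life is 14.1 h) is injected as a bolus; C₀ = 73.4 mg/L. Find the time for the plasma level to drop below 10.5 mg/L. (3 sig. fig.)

k = ln 2 / 14.1 = 0.04916 h⁻¹
C(t) = C₀ e^(−kt)  ⇒  t = ln(C₀/C) / k
t = ln(73.4/10.5) / 0.04916 = 1.945 / 0.04916 ≈ 39.6 hours

39.6 hours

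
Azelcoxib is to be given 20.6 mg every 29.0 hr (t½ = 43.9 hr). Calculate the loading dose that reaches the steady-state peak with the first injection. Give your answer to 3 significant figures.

k = ln 2 / 43.9 = 0.01579 hr⁻¹
Accumulation ratio R = 1 / (1 − e^(−kτ)) = 1 / (1 − e^(−0.01579×29.0)) = 1 / (1 − 0.6326) = 2.722
Loading dose = maintenance dose × R = 20.6 × 2.722 ≈ 56.1 mg

56.1 mg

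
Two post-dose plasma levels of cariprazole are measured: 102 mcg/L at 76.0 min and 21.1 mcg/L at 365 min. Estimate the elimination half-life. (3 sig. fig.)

127 minutes

k = ln(C₁/C₂) / (t₂ − t₁) = ln(102/21.1) / (365 − 76.0)
  = 1.576 / 289.0 = 0.005452 min⁻¹
t½ = ln 2 / k = ln 2 / 0.005452 ≈ 127 minutes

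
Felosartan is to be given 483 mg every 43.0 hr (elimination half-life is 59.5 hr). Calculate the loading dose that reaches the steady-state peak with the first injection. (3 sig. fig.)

1230 mg

k = ln 2 / 59.5 = 0.01165 hr⁻¹
Accumulation ratio R = 1 / (1 − e^(−kτ)) = 1 / (1 − e^(−0.01165×43.0)) = 1 / (1 − 0.6060) = 2.538
Loading dose = maintenance dose × R = 483 × 2.538 ≈ 1230 mg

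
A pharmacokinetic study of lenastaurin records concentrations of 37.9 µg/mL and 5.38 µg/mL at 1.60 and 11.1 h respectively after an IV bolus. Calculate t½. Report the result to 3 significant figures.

k = ln(C₁/C₂) / (t₂ − t₁) = ln(37.9/5.38) / (11.1 − 1.60)
  = 1.952 / 9.500 = 0.2055 h⁻¹
t½ = ln 2 / k = ln 2 / 0.2055 ≈ 3.37 hours

3.37 hours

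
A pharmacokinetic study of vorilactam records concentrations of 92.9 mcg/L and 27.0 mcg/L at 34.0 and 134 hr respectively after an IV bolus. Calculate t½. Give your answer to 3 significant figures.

56.1 hours

k = ln(C₁/C₂) / (t₂ − t₁) = ln(92.9/27.0) / (134 − 34.0)
  = 1.236 / 100.0 = 0.01236 hr⁻¹
t½ = ln 2 / k = ln 2 / 0.01236 ≈ 56.1 hours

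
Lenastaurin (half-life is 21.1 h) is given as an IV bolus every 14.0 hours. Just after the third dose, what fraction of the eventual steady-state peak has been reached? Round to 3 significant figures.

k = ln 2 / 21.1 = 0.03285 h⁻¹
f_n = 1 − e^(−nkτ) = 1 − e^(−3 × 0.03285 × 14.0) = 1 − e^(−1.380) = 1 − 0.2516 ≈ 0.748

0.748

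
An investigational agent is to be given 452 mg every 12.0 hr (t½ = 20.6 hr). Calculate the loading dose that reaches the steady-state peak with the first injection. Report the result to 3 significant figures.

1360 mg

k = ln 2 / 20.6 = 0.03365 hr⁻¹
Accumulation ratio R = 1 / (1 − e^(−kτ)) = 1 / (1 − e^(−0.03365×12.0)) = 1 / (1 − 0.6678) = 3.010
Loading dose = maintenance dose × R = 452 × 3.010 ≈ 1360 mg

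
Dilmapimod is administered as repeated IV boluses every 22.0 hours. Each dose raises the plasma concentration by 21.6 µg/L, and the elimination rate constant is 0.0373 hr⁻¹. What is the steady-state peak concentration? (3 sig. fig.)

Fraction remaining after one interval: e^(−kτ) = e^(−0.03730 × 22.0) = 0.4402
R = 1 / (1 − 0.4402) = 1.786
Css,max = 21.6 × 1.786 ≈ 38.6 µg/L

38.6 µg/L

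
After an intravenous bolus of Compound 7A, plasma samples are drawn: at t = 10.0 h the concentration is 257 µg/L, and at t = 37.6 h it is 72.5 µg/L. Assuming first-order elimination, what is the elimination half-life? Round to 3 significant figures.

k = ln(C₁/C₂) / (t₂ − t₁) = ln(257/72.5) / (37.6 − 10.0)
  = 1.265 / 27.60 = 0.04585 h⁻¹
t½ = ln 2 / k = ln 2 / 0.04585 ≈ 15.1 hours

15.1 hours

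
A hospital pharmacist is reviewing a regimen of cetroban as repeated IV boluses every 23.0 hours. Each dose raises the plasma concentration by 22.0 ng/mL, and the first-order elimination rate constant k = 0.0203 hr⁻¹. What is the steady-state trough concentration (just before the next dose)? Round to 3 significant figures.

Fraction remaining after one interval: e^(−kτ) = e^(−0.02030 × 23.0) = 0.6269
R = 1 / (1 − 0.6269) = 2.681
Css,max = 22.0 × 2.681 = 58.97 ng/mL
Css,min = Css,max × e^(−kτ) = 58.97 × 0.6269 ≈ 37.0 ng/mL

37.0 ng/mL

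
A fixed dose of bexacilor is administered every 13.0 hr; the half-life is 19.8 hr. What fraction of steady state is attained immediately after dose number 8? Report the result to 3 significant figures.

k = ln 2 / 19.8 = 0.03501 hr⁻¹
f_n = 1 − e^(−nkτ) = 1 − e^(−8 × 0.03501 × 13.0) = 1 − e^(−3.641) = 1 − 0.02623 ≈ 0.974

0.974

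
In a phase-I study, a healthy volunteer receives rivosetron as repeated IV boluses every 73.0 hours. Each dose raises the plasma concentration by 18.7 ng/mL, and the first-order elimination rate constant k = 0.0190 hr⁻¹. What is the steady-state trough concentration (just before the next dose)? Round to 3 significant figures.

6.23 ng/mL

Fraction remaining after one interval: e^(−kτ) = e^(−0.01900 × 73.0) = 0.2498
R = 1 / (1 − 0.2498) = 1.333
Css,max = 18.7 × 1.333 = 24.93 ng/mL
Css,min = Css,max × e^(−kτ) = 24.93 × 0.2498 ≈ 6.23 ng/mL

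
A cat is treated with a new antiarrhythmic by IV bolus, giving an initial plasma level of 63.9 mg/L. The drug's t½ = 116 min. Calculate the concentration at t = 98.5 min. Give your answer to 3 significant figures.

k = ln 2 / 116 = 0.005975 min⁻¹
98.5 min is 0.8491 half-lives, so C = 63.9 × (1/2)^0.8491 = 63.9 × 0.5551 ≈ 35.5 mg/L

35.5 mg/L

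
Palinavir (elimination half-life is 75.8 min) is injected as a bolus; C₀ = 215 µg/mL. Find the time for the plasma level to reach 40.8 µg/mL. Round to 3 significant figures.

k = ln 2 / 75.8 = 0.009144 min⁻¹
C(t) = C₀ e^(−kt)  ⇒  t = ln(C₀/C) / k
t = ln(215/40.8) / 0.009144 = 1.662 / 0.009144 ≈ 182 minutes

182 minutes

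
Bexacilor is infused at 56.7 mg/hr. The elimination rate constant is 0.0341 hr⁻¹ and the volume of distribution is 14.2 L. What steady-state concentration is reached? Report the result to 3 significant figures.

CL = k · V = 0.0341 × 14.2 = 0.4842 L/hr
Css = rate / CL = 56.7 / 0.4842 ≈ 117 mg/L

117 mg/L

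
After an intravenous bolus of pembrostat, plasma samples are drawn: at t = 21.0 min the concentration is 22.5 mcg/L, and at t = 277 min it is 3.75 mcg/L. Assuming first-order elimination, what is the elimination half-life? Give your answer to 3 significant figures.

k = ln(C₁/C₂) / (t₂ − t₁) = ln(22.5/3.75) / (277 − 21.0)
  = 1.792 / 256.0 = 0.006999 min⁻¹
t½ = ln 2 / k = ln 2 / 0.006999 ≈ 99.0 minutes

99.0 minutes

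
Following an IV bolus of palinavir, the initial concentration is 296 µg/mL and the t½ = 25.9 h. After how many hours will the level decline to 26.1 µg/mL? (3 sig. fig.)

90.7 hours

k = ln 2 / 25.9 = 0.02676 h⁻¹
C(t) = C₀ e^(−kt)  ⇒  t = ln(C₀/C) / k
t = ln(296/26.1) / 0.02676 = 2.428 / 0.02676 ≈ 90.7 hours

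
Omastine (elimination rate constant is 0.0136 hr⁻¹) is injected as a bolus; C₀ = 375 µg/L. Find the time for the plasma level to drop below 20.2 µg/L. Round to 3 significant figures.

C(t) = C₀ e^(−kt)  ⇒  t = ln(C₀/C) / k
t = ln(375/20.2) / 0.01360 = 2.921 / 0.01360 ≈ 215 hours

215 hours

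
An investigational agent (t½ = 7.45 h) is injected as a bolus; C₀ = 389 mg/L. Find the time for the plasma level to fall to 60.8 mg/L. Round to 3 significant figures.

k = ln 2 / 7.45 = 0.09304 h⁻¹
C(t) = C₀ e^(−kt)  ⇒  t = ln(C₀/C) / k
t = ln(389/60.8) / 0.09304 = 1.856 / 0.09304 ≈ 19.9 hours

19.9 hours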